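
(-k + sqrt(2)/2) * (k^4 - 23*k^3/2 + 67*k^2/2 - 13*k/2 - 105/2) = -k^5 + sqrt(2)*k^4/2 + 23*k^4/2 - 67*k^3/2 - 23*sqrt(2)*k^3/4 + 13*k^2/2 + 67*sqrt(2)*k^2/4 - 13*sqrt(2)*k/4 + 105*k/2 - 105*sqrt(2)/4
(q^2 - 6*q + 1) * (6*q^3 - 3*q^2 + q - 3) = 6*q^5 - 39*q^4 + 25*q^3 - 12*q^2 + 19*q - 3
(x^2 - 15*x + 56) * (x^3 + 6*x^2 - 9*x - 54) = x^5 - 9*x^4 - 43*x^3 + 417*x^2 + 306*x - 3024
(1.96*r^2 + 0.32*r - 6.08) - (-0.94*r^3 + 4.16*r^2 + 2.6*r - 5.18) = 0.94*r^3 - 2.2*r^2 - 2.28*r - 0.9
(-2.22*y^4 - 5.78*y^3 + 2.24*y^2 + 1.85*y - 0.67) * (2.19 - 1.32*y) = 2.9304*y^5 + 2.7678*y^4 - 15.615*y^3 + 2.4636*y^2 + 4.9359*y - 1.4673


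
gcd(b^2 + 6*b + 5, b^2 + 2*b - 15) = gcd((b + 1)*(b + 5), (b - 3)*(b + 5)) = b + 5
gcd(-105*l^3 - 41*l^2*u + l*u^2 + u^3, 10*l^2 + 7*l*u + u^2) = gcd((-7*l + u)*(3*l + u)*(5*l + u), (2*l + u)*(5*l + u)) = 5*l + u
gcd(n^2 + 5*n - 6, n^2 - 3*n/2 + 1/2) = n - 1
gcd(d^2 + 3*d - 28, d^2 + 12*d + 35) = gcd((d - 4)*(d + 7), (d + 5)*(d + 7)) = d + 7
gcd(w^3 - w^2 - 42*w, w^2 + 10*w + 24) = w + 6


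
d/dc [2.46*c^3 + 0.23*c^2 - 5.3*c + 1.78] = 7.38*c^2 + 0.46*c - 5.3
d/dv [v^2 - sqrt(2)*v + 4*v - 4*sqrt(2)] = 2*v - sqrt(2) + 4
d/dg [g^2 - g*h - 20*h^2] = 2*g - h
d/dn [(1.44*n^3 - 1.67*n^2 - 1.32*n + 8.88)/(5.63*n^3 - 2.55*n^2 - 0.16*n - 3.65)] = (5.7301*n^4 + 14.4024*n^3 - 168.85*n^2 + 57.479*n + 6.2388)/(31.6969*n^6 - 28.713*n^5 + 4.7009*n^4 - 40.283*n^3 + 18.6406*n^2 + 1.168*n + 13.3225)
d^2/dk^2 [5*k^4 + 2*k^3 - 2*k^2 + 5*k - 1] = 60*k^2 + 12*k - 4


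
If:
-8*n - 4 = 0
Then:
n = -1/2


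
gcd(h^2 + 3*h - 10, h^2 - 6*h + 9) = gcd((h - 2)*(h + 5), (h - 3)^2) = 1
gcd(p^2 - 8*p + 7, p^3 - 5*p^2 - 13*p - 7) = p - 7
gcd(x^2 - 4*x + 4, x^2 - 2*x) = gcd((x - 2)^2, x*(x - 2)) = x - 2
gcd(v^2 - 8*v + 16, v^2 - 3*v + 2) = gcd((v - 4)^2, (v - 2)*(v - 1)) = 1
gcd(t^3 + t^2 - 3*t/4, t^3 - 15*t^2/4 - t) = t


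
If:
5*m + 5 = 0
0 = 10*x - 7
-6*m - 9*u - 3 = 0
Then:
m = -1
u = 1/3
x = 7/10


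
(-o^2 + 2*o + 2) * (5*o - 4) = -5*o^3 + 14*o^2 + 2*o - 8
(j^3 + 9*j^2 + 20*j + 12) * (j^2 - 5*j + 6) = j^5 + 4*j^4 - 19*j^3 - 34*j^2 + 60*j + 72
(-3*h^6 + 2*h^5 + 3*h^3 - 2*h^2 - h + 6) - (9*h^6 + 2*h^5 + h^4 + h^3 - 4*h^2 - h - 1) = -12*h^6 - h^4 + 2*h^3 + 2*h^2 + 7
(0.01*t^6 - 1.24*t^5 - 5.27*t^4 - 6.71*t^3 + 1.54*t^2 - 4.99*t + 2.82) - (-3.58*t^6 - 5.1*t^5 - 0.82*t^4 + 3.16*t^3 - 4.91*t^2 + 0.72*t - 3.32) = 3.59*t^6 + 3.86*t^5 - 4.45*t^4 - 9.87*t^3 + 6.45*t^2 - 5.71*t + 6.14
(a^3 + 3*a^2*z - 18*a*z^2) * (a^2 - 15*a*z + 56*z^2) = a^5 - 12*a^4*z - 7*a^3*z^2 + 438*a^2*z^3 - 1008*a*z^4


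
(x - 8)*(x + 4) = x^2 - 4*x - 32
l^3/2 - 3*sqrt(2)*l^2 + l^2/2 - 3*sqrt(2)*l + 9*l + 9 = (l/2 + 1/2)*(l - 3*sqrt(2))^2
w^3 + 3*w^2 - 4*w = w*(w - 1)*(w + 4)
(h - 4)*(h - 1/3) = h^2 - 13*h/3 + 4/3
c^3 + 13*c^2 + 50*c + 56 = (c + 2)*(c + 4)*(c + 7)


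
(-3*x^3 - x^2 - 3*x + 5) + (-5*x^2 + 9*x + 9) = -3*x^3 - 6*x^2 + 6*x + 14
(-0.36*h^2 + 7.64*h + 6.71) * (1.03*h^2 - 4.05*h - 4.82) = -0.3708*h^4 + 9.3272*h^3 - 22.2955*h^2 - 64.0003*h - 32.3422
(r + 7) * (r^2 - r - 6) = r^3 + 6*r^2 - 13*r - 42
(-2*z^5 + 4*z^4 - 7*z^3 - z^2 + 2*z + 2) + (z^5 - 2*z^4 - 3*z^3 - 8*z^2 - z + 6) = -z^5 + 2*z^4 - 10*z^3 - 9*z^2 + z + 8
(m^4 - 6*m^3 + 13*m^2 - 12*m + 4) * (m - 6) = m^5 - 12*m^4 + 49*m^3 - 90*m^2 + 76*m - 24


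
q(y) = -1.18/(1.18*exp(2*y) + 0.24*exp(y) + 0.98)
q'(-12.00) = 0.00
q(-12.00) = -1.20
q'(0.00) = 0.53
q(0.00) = -0.49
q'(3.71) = 0.00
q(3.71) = -0.00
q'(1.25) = 0.13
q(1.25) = -0.07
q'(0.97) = 0.21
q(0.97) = -0.12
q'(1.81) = 0.05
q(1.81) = -0.03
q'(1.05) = 0.18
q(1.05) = -0.10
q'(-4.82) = 0.00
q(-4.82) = -1.20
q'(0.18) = 0.49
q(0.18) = -0.40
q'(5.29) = 0.00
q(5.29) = -0.00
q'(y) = -1.18*(-2.36*exp(2*y) - 0.24*exp(y))/(1.18*exp(2*y) + 0.24*exp(y) + 0.98)^2 = (2.7848*exp(y) + 0.2832)*exp(y)/(1.18*exp(2*y) + 0.24*exp(y) + 0.98)^2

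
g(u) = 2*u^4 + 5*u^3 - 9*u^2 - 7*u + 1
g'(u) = 8*u^3 + 15*u^2 - 18*u - 7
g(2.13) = 34.74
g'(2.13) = 100.02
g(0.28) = -1.54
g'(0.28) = -10.69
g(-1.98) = -28.50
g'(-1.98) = 25.35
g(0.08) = 0.39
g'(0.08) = -8.34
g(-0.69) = 0.36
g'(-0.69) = 9.93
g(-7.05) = 2791.69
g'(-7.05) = -1937.78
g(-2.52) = -37.87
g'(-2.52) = 5.59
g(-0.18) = 1.94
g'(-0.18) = -3.32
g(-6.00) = 1231.00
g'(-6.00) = -1087.00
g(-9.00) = 8812.00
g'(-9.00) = -4462.00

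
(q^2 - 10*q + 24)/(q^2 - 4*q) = (q - 6)/q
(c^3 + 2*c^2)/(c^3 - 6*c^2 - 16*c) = c/(c - 8)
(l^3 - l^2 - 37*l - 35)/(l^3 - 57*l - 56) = (l^2 - 2*l - 35)/(l^2 - l - 56)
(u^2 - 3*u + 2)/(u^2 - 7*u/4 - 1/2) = 4*(u - 1)/(4*u + 1)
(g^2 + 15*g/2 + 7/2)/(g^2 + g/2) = (g + 7)/g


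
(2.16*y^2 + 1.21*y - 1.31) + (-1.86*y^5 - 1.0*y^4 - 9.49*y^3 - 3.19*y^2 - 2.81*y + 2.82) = -1.86*y^5 - 1.0*y^4 - 9.49*y^3 - 1.03*y^2 - 1.6*y + 1.51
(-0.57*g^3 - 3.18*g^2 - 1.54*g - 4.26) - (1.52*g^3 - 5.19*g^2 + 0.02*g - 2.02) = -2.09*g^3 + 2.01*g^2 - 1.56*g - 2.24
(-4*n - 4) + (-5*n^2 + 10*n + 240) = -5*n^2 + 6*n + 236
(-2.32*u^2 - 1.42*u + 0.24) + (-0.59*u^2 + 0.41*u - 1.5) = -2.91*u^2 - 1.01*u - 1.26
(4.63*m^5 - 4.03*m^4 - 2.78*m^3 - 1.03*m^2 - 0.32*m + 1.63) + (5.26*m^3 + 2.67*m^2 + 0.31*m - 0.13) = 4.63*m^5 - 4.03*m^4 + 2.48*m^3 + 1.64*m^2 - 0.01*m + 1.5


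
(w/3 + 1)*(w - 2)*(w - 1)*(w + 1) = w^4/3 + w^3/3 - 7*w^2/3 - w/3 + 2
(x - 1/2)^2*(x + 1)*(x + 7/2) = x^4 + 7*x^3/2 - 3*x^2/4 - 19*x/8 + 7/8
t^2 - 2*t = t*(t - 2)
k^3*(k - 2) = k^4 - 2*k^3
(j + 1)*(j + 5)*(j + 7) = j^3 + 13*j^2 + 47*j + 35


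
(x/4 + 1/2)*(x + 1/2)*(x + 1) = x^3/4 + 7*x^2/8 + 7*x/8 + 1/4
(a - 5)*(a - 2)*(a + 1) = a^3 - 6*a^2 + 3*a + 10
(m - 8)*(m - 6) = m^2 - 14*m + 48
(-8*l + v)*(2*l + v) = -16*l^2 - 6*l*v + v^2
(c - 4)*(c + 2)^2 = c^3 - 12*c - 16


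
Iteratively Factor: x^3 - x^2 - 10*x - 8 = (x + 1)*(x^2 - 2*x - 8) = (x - 4)*(x + 1)*(x + 2)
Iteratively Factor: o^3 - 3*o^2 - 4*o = (o)*(o^2 - 3*o - 4) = o*(o - 4)*(o + 1)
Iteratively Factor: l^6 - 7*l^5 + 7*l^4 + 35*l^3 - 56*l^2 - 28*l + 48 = (l + 2)*(l^5 - 9*l^4 + 25*l^3 - 15*l^2 - 26*l + 24) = (l - 1)*(l + 2)*(l^4 - 8*l^3 + 17*l^2 + 2*l - 24) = (l - 3)*(l - 1)*(l + 2)*(l^3 - 5*l^2 + 2*l + 8) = (l - 3)*(l - 1)*(l + 1)*(l + 2)*(l^2 - 6*l + 8) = (l - 3)*(l - 2)*(l - 1)*(l + 1)*(l + 2)*(l - 4)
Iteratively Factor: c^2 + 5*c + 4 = (c + 1)*(c + 4)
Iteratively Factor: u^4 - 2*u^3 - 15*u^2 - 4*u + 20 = (u - 1)*(u^3 - u^2 - 16*u - 20) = (u - 1)*(u + 2)*(u^2 - 3*u - 10) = (u - 5)*(u - 1)*(u + 2)*(u + 2)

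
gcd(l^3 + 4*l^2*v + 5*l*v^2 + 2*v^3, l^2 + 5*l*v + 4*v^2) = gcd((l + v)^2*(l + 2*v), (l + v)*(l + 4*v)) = l + v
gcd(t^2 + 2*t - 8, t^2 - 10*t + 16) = t - 2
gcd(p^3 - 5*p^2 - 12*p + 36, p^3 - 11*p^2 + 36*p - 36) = p^2 - 8*p + 12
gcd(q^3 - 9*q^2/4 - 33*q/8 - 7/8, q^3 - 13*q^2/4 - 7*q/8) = q^2 - 13*q/4 - 7/8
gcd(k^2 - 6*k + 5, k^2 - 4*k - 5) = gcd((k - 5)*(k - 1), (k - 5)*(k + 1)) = k - 5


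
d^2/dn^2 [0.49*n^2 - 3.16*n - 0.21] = 0.980000000000000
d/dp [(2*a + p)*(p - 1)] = 2*a + 2*p - 1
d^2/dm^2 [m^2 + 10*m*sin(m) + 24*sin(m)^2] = -10*m*sin(m) - 96*sin(m)^2 + 20*cos(m) + 50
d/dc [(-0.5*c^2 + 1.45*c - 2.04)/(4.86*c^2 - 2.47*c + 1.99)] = (-5.812*c^2 + 17.8388*c - 2.1533)/(23.6196*c^4 - 24.0084*c^3 + 25.4437*c^2 - 9.8306*c + 3.9601)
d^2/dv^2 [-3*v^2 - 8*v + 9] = -6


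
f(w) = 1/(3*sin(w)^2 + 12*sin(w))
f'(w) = (-6*sin(w)*cos(w) - 12*cos(w))/(3*sin(w)^2 + 12*sin(w))^2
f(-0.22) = -0.40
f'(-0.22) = -1.70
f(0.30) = 0.26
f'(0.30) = -0.91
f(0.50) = 0.16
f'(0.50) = -0.31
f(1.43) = 0.07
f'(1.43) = -0.01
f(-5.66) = 0.12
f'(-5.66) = -0.20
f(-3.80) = 0.12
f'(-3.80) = 0.17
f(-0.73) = -0.15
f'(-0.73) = -0.13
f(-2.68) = -0.21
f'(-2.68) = 0.37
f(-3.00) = -0.61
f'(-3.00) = 4.14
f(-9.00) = -0.23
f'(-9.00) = 0.44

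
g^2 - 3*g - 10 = (g - 5)*(g + 2)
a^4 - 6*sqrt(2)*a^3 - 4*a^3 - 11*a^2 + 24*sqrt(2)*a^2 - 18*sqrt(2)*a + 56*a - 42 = (a - 3)*(a - 1)*(a - 7*sqrt(2))*(a + sqrt(2))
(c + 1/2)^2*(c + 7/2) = c^3 + 9*c^2/2 + 15*c/4 + 7/8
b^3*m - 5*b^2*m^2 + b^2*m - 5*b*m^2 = b*(b - 5*m)*(b*m + m)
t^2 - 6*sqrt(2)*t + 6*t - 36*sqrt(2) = (t + 6)*(t - 6*sqrt(2))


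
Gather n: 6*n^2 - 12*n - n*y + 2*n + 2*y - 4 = 6*n^2 + n*(-y - 10) + 2*y - 4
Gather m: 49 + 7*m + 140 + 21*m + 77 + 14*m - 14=42*m + 252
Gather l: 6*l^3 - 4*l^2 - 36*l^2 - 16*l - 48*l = 6*l^3 - 40*l^2 - 64*l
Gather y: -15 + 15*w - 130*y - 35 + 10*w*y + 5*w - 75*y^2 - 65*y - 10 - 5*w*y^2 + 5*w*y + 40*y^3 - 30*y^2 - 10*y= 20*w + 40*y^3 + y^2*(-5*w - 105) + y*(15*w - 205) - 60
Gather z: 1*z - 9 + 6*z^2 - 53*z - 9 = 6*z^2 - 52*z - 18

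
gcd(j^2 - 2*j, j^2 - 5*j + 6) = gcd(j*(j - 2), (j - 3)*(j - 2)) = j - 2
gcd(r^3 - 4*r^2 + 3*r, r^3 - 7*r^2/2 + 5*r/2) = r^2 - r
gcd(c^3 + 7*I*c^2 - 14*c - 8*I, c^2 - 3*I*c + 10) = c + 2*I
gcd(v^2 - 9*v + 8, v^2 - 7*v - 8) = v - 8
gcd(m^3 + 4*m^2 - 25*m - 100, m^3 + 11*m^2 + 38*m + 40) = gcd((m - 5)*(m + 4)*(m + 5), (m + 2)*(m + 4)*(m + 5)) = m^2 + 9*m + 20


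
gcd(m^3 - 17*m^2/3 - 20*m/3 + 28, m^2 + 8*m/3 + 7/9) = m + 7/3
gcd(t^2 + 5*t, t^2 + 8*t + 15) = t + 5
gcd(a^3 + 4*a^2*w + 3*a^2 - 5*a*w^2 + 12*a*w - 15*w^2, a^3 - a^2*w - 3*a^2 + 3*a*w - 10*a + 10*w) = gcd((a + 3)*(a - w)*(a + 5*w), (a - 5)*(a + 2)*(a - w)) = -a + w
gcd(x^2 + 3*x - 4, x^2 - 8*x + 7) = x - 1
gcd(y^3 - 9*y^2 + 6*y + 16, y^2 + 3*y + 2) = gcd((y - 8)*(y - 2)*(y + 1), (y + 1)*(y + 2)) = y + 1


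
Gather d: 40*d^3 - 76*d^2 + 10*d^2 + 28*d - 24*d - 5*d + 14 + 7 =40*d^3 - 66*d^2 - d + 21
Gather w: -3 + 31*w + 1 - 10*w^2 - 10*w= -10*w^2 + 21*w - 2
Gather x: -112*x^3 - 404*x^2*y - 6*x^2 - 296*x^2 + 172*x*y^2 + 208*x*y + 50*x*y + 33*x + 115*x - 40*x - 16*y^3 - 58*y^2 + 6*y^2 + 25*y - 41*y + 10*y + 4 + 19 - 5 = -112*x^3 + x^2*(-404*y - 302) + x*(172*y^2 + 258*y + 108) - 16*y^3 - 52*y^2 - 6*y + 18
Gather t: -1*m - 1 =-m - 1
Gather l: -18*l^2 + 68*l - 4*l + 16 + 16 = -18*l^2 + 64*l + 32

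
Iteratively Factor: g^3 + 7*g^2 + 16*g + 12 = (g + 2)*(g^2 + 5*g + 6) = (g + 2)*(g + 3)*(g + 2)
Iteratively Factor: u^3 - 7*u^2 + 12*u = (u - 3)*(u^2 - 4*u) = u*(u - 3)*(u - 4)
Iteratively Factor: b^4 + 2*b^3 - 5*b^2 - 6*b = (b + 1)*(b^3 + b^2 - 6*b) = b*(b + 1)*(b^2 + b - 6) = b*(b + 1)*(b + 3)*(b - 2)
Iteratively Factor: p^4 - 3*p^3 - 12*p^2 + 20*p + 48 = (p + 2)*(p^3 - 5*p^2 - 2*p + 24) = (p + 2)^2*(p^2 - 7*p + 12) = (p - 3)*(p + 2)^2*(p - 4)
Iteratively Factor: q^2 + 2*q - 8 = (q - 2)*(q + 4)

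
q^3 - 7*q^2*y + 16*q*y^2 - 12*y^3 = (q - 3*y)*(q - 2*y)^2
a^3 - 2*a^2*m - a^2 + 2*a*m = a*(a - 1)*(a - 2*m)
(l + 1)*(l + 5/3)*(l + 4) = l^3 + 20*l^2/3 + 37*l/3 + 20/3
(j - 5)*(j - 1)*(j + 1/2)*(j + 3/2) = j^4 - 4*j^3 - 25*j^2/4 + 11*j/2 + 15/4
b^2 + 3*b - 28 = (b - 4)*(b + 7)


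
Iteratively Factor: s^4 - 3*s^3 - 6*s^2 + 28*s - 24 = (s - 2)*(s^3 - s^2 - 8*s + 12) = (s - 2)^2*(s^2 + s - 6) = (s - 2)^3*(s + 3)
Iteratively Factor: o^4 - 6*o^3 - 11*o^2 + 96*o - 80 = (o - 4)*(o^3 - 2*o^2 - 19*o + 20) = (o - 5)*(o - 4)*(o^2 + 3*o - 4) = (o - 5)*(o - 4)*(o + 4)*(o - 1)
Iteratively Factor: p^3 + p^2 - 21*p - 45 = (p - 5)*(p^2 + 6*p + 9) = (p - 5)*(p + 3)*(p + 3)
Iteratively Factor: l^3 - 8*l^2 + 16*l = (l)*(l^2 - 8*l + 16) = l*(l - 4)*(l - 4)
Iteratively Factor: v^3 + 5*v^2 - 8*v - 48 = (v - 3)*(v^2 + 8*v + 16) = (v - 3)*(v + 4)*(v + 4)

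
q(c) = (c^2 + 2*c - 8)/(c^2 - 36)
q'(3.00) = -0.35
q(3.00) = -0.26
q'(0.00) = -0.06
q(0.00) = 0.22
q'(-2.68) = 0.08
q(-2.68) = 0.21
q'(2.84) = -0.32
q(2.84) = -0.21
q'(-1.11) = -0.01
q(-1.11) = 0.26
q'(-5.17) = 1.91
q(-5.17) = -0.90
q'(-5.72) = 16.98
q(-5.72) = -4.05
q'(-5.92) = 208.31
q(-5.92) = -15.95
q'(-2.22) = 0.04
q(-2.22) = 0.24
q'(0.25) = -0.07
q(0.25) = 0.21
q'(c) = -2*c*(c^2 + 2*c - 8)/(c^2 - 36)^2 + (2*c + 2)/(c^2 - 36)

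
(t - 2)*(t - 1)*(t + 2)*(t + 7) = t^4 + 6*t^3 - 11*t^2 - 24*t + 28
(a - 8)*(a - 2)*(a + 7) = a^3 - 3*a^2 - 54*a + 112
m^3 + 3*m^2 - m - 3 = (m - 1)*(m + 1)*(m + 3)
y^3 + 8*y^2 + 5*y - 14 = (y - 1)*(y + 2)*(y + 7)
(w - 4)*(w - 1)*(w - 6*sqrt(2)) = w^3 - 6*sqrt(2)*w^2 - 5*w^2 + 4*w + 30*sqrt(2)*w - 24*sqrt(2)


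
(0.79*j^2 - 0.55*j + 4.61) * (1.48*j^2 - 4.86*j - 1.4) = 1.1692*j^4 - 4.6534*j^3 + 8.3898*j^2 - 21.6346*j - 6.454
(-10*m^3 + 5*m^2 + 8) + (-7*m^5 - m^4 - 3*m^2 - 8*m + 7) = -7*m^5 - m^4 - 10*m^3 + 2*m^2 - 8*m + 15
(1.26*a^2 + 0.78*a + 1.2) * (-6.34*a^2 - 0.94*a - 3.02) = -7.9884*a^4 - 6.1296*a^3 - 12.1464*a^2 - 3.4836*a - 3.624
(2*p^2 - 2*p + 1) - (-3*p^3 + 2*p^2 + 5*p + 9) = 3*p^3 - 7*p - 8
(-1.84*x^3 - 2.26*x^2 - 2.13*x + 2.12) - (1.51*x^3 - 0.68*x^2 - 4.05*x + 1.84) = -3.35*x^3 - 1.58*x^2 + 1.92*x + 0.28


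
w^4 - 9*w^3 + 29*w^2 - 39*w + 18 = (w - 3)^2*(w - 2)*(w - 1)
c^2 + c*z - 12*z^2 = (c - 3*z)*(c + 4*z)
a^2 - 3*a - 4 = (a - 4)*(a + 1)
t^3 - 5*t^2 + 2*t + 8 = (t - 4)*(t - 2)*(t + 1)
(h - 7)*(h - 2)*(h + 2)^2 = h^4 - 5*h^3 - 18*h^2 + 20*h + 56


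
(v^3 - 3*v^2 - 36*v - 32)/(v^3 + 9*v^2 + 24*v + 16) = (v - 8)/(v + 4)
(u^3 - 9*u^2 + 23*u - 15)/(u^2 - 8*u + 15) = u - 1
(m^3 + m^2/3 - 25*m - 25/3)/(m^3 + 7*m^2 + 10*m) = (3*m^2 - 14*m - 5)/(3*m*(m + 2))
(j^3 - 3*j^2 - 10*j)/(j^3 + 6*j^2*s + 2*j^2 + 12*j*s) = (j - 5)/(j + 6*s)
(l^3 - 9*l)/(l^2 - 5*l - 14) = l*(9 - l^2)/(-l^2 + 5*l + 14)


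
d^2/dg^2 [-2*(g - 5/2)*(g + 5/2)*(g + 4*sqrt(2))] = -12*g - 16*sqrt(2)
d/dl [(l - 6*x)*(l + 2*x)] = 2*l - 4*x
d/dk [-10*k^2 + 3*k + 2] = 3 - 20*k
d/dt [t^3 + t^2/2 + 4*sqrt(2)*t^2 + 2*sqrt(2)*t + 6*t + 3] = 3*t^2 + t + 8*sqrt(2)*t + 2*sqrt(2) + 6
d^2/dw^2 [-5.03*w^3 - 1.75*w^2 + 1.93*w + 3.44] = -30.18*w - 3.5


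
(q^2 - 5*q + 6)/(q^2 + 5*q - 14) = (q - 3)/(q + 7)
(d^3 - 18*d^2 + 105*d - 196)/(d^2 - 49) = (d^2 - 11*d + 28)/(d + 7)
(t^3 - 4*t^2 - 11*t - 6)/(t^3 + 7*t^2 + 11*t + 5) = (t - 6)/(t + 5)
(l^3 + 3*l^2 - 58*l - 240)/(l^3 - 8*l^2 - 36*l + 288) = (l + 5)/(l - 6)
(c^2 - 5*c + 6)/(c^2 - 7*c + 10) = (c - 3)/(c - 5)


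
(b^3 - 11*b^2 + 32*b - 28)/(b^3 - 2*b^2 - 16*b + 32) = (b^2 - 9*b + 14)/(b^2 - 16)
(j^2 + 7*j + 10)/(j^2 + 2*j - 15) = (j + 2)/(j - 3)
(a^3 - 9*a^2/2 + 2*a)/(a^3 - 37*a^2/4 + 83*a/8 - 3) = 4*a*(a - 4)/(4*a^2 - 35*a + 24)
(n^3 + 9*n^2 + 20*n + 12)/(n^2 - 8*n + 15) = (n^3 + 9*n^2 + 20*n + 12)/(n^2 - 8*n + 15)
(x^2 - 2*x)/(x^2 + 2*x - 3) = x*(x - 2)/(x^2 + 2*x - 3)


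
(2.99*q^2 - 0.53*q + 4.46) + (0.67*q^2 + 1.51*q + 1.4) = 3.66*q^2 + 0.98*q + 5.86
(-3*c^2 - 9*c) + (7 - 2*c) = -3*c^2 - 11*c + 7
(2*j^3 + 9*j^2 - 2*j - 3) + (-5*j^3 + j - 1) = -3*j^3 + 9*j^2 - j - 4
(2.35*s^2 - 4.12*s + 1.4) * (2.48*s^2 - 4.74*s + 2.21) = 5.828*s^4 - 21.3566*s^3 + 28.1943*s^2 - 15.7412*s + 3.094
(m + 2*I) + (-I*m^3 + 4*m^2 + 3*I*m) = -I*m^3 + 4*m^2 + m + 3*I*m + 2*I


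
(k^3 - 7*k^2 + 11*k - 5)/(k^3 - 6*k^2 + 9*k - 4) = (k - 5)/(k - 4)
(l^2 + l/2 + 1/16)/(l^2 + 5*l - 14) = (l^2 + l/2 + 1/16)/(l^2 + 5*l - 14)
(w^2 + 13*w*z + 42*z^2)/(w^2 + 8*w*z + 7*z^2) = (w + 6*z)/(w + z)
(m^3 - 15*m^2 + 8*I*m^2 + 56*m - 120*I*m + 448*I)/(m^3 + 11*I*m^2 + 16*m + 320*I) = (m^2 - 15*m + 56)/(m^2 + 3*I*m + 40)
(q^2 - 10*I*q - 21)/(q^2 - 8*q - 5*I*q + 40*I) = (q^2 - 10*I*q - 21)/(q^2 - 8*q - 5*I*q + 40*I)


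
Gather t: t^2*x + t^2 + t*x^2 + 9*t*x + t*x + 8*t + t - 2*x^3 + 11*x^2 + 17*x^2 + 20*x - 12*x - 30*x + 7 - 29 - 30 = t^2*(x + 1) + t*(x^2 + 10*x + 9) - 2*x^3 + 28*x^2 - 22*x - 52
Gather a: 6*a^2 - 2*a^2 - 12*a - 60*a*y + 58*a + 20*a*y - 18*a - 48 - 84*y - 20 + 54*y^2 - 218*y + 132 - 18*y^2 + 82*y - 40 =4*a^2 + a*(28 - 40*y) + 36*y^2 - 220*y + 24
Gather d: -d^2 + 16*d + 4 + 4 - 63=-d^2 + 16*d - 55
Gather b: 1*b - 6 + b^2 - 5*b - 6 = b^2 - 4*b - 12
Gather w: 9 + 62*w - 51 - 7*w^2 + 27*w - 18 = -7*w^2 + 89*w - 60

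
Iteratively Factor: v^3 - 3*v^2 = (v)*(v^2 - 3*v) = v^2*(v - 3)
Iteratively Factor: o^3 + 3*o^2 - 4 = (o + 2)*(o^2 + o - 2) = (o - 1)*(o + 2)*(o + 2)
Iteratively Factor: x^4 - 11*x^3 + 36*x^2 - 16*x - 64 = (x - 4)*(x^3 - 7*x^2 + 8*x + 16) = (x - 4)^2*(x^2 - 3*x - 4) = (x - 4)^2*(x + 1)*(x - 4)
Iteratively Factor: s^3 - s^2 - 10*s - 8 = (s + 1)*(s^2 - 2*s - 8) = (s - 4)*(s + 1)*(s + 2)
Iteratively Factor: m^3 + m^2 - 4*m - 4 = (m - 2)*(m^2 + 3*m + 2) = (m - 2)*(m + 1)*(m + 2)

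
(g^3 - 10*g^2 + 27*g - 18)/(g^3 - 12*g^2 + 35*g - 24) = (g - 6)/(g - 8)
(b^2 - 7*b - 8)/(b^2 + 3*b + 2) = (b - 8)/(b + 2)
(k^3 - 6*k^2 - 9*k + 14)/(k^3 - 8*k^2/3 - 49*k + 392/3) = 3*(k^2 + k - 2)/(3*k^2 + 13*k - 56)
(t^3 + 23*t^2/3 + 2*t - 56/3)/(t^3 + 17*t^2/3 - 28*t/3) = (t + 2)/t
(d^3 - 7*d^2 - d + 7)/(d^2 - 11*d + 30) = (d^3 - 7*d^2 - d + 7)/(d^2 - 11*d + 30)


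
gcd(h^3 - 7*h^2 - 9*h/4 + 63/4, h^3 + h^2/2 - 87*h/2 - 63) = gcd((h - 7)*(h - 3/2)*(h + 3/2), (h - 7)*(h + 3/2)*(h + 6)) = h^2 - 11*h/2 - 21/2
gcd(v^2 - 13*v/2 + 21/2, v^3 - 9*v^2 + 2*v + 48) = v - 3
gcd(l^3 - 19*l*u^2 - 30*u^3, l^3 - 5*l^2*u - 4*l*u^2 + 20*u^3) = -l^2 + 3*l*u + 10*u^2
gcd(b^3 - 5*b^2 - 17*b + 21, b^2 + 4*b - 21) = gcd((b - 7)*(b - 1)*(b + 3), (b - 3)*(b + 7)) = 1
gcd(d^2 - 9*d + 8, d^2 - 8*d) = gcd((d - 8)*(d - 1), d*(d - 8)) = d - 8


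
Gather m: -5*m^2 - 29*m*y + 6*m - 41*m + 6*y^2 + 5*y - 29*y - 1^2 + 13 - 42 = -5*m^2 + m*(-29*y - 35) + 6*y^2 - 24*y - 30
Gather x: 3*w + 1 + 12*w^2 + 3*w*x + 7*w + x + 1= 12*w^2 + 10*w + x*(3*w + 1) + 2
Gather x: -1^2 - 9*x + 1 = -9*x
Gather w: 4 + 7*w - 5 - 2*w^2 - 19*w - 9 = -2*w^2 - 12*w - 10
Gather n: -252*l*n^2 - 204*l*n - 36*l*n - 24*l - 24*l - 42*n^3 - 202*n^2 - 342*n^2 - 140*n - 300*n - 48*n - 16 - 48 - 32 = -48*l - 42*n^3 + n^2*(-252*l - 544) + n*(-240*l - 488) - 96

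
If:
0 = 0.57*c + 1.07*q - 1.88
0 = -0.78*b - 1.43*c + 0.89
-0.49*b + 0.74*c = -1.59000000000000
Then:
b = 2.29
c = -0.63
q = 2.09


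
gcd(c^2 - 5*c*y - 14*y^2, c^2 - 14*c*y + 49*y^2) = -c + 7*y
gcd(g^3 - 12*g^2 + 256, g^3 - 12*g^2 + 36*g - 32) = g - 8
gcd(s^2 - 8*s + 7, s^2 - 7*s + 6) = s - 1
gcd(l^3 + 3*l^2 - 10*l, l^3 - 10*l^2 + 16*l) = l^2 - 2*l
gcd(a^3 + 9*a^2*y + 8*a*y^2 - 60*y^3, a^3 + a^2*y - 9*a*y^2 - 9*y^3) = 1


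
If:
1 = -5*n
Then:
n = -1/5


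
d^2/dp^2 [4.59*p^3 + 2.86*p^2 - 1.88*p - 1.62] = 27.54*p + 5.72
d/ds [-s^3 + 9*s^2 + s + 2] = -3*s^2 + 18*s + 1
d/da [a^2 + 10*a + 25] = 2*a + 10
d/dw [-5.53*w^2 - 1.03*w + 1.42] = -11.06*w - 1.03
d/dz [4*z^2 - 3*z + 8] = 8*z - 3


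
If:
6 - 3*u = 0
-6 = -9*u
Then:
No Solution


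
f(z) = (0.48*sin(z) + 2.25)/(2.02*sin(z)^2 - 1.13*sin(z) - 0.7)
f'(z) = (-4.04*sin(z)*cos(z) + 1.13*cos(z))*(0.48*sin(z) + 2.25)/(2.02*sin(z)^2 - 1.13*sin(z) - 0.7)^2 + 0.48*cos(z)/(2.02*sin(z)^2 - 1.13*sin(z) - 0.7) = (-0.9696*sin(z)^2 - 9.09*sin(z) + 2.2065)*cos(z)/(4.0804*sin(z)^4 - 4.5652*sin(z)^3 - 1.5511*sin(z)^2 + 1.582*sin(z) + 0.49)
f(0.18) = -2.79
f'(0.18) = 0.77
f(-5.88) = -2.93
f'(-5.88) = -2.00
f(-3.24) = -2.90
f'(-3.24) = -2.07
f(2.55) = -3.59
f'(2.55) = 5.33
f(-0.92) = 1.26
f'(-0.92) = 2.45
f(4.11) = 1.16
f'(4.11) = -1.99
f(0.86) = -6.60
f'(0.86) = -21.77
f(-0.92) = 1.26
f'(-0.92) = 2.45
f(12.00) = 4.08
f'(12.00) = 24.12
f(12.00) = 4.08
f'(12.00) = 24.12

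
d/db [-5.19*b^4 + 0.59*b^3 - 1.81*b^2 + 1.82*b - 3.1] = -20.76*b^3 + 1.77*b^2 - 3.62*b + 1.82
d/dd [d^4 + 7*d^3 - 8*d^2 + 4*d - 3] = 4*d^3 + 21*d^2 - 16*d + 4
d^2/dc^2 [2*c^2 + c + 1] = 4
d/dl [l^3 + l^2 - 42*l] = 3*l^2 + 2*l - 42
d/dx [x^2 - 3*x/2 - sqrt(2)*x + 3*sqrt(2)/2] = 2*x - 3/2 - sqrt(2)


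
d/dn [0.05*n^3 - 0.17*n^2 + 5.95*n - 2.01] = 0.15*n^2 - 0.34*n + 5.95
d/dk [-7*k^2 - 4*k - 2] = -14*k - 4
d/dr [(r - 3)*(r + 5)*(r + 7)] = 3*r^2 + 18*r - 1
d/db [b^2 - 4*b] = 2*b - 4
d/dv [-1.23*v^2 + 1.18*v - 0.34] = 1.18 - 2.46*v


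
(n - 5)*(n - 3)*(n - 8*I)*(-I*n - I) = -I*n^4 - 8*n^3 + 7*I*n^3 + 56*n^2 - 7*I*n^2 - 56*n - 15*I*n - 120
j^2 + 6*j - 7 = (j - 1)*(j + 7)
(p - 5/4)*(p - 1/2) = p^2 - 7*p/4 + 5/8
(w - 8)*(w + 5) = w^2 - 3*w - 40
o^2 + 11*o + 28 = (o + 4)*(o + 7)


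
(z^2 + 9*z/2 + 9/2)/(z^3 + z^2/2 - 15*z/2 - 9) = (z + 3)/(z^2 - z - 6)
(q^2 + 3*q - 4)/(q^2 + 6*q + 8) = (q - 1)/(q + 2)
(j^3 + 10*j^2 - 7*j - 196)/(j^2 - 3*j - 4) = (j^2 + 14*j + 49)/(j + 1)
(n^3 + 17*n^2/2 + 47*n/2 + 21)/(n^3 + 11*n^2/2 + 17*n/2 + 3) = (2*n + 7)/(2*n + 1)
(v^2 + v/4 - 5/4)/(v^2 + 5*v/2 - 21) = (4*v^2 + v - 5)/(2*(2*v^2 + 5*v - 42))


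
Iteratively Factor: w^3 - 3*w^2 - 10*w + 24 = (w - 2)*(w^2 - w - 12) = (w - 4)*(w - 2)*(w + 3)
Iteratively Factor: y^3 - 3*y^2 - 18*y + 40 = (y + 4)*(y^2 - 7*y + 10) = (y - 5)*(y + 4)*(y - 2)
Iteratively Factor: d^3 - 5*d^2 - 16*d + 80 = (d - 5)*(d^2 - 16) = (d - 5)*(d + 4)*(d - 4)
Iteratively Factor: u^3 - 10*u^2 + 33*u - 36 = (u - 3)*(u^2 - 7*u + 12) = (u - 4)*(u - 3)*(u - 3)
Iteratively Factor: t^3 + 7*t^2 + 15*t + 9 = (t + 1)*(t^2 + 6*t + 9) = (t + 1)*(t + 3)*(t + 3)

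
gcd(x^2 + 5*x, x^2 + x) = x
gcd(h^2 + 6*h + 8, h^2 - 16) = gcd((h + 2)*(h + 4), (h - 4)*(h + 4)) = h + 4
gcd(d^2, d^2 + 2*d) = d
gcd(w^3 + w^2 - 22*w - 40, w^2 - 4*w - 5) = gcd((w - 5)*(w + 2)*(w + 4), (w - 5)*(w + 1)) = w - 5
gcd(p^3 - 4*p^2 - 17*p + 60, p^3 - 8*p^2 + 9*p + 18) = p - 3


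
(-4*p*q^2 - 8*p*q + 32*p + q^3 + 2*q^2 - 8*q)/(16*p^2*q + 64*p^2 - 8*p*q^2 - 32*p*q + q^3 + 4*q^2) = (2 - q)/(4*p - q)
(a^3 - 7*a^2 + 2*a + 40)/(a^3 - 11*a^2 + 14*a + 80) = (a - 4)/(a - 8)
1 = 1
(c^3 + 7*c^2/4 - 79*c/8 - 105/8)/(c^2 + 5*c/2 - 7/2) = (4*c^2 - 7*c - 15)/(4*(c - 1))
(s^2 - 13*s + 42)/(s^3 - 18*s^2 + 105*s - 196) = (s - 6)/(s^2 - 11*s + 28)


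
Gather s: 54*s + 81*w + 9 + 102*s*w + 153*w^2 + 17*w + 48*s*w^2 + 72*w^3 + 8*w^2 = s*(48*w^2 + 102*w + 54) + 72*w^3 + 161*w^2 + 98*w + 9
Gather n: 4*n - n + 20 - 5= 3*n + 15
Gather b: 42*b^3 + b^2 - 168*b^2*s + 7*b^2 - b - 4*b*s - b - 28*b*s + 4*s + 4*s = 42*b^3 + b^2*(8 - 168*s) + b*(-32*s - 2) + 8*s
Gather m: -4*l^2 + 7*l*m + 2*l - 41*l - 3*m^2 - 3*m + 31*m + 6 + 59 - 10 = -4*l^2 - 39*l - 3*m^2 + m*(7*l + 28) + 55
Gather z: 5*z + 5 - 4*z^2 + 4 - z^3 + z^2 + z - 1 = -z^3 - 3*z^2 + 6*z + 8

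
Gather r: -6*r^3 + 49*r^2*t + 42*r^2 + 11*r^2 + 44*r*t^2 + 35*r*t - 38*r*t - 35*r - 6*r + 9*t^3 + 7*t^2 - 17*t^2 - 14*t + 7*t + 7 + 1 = -6*r^3 + r^2*(49*t + 53) + r*(44*t^2 - 3*t - 41) + 9*t^3 - 10*t^2 - 7*t + 8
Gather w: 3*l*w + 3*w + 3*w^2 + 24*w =3*w^2 + w*(3*l + 27)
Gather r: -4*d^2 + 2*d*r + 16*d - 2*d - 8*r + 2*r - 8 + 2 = -4*d^2 + 14*d + r*(2*d - 6) - 6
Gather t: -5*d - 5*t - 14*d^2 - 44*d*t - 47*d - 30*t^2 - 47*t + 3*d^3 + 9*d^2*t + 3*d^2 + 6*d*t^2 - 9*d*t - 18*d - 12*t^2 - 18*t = 3*d^3 - 11*d^2 - 70*d + t^2*(6*d - 42) + t*(9*d^2 - 53*d - 70)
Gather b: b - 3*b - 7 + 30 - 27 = -2*b - 4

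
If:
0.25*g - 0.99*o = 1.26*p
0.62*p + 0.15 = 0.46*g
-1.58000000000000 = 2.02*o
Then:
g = 1.58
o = -0.78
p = 0.93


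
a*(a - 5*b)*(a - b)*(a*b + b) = a^4*b - 6*a^3*b^2 + a^3*b + 5*a^2*b^3 - 6*a^2*b^2 + 5*a*b^3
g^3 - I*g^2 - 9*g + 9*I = (g - 3)*(g + 3)*(g - I)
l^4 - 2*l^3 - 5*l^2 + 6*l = l*(l - 3)*(l - 1)*(l + 2)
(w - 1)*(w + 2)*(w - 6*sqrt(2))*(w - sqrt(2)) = w^4 - 7*sqrt(2)*w^3 + w^3 - 7*sqrt(2)*w^2 + 10*w^2 + 12*w + 14*sqrt(2)*w - 24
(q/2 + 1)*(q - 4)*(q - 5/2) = q^3/2 - 9*q^2/4 - 3*q/2 + 10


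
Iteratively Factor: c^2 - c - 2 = (c + 1)*(c - 2)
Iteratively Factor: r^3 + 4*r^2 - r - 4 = (r - 1)*(r^2 + 5*r + 4) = (r - 1)*(r + 4)*(r + 1)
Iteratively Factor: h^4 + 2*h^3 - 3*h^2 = (h - 1)*(h^3 + 3*h^2) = h*(h - 1)*(h^2 + 3*h) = h*(h - 1)*(h + 3)*(h)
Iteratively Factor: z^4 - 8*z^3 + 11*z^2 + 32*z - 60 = (z - 2)*(z^3 - 6*z^2 - z + 30) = (z - 3)*(z - 2)*(z^2 - 3*z - 10) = (z - 3)*(z - 2)*(z + 2)*(z - 5)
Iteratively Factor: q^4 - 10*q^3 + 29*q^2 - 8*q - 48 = (q - 4)*(q^3 - 6*q^2 + 5*q + 12) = (q - 4)*(q - 3)*(q^2 - 3*q - 4) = (q - 4)*(q - 3)*(q + 1)*(q - 4)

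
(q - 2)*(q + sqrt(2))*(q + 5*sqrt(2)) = q^3 - 2*q^2 + 6*sqrt(2)*q^2 - 12*sqrt(2)*q + 10*q - 20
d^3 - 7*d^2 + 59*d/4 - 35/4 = (d - 7/2)*(d - 5/2)*(d - 1)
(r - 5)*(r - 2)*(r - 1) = r^3 - 8*r^2 + 17*r - 10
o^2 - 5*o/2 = o*(o - 5/2)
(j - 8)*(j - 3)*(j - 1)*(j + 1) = j^4 - 11*j^3 + 23*j^2 + 11*j - 24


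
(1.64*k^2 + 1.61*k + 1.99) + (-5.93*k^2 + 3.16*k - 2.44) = -4.29*k^2 + 4.77*k - 0.45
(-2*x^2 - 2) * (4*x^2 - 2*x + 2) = -8*x^4 + 4*x^3 - 12*x^2 + 4*x - 4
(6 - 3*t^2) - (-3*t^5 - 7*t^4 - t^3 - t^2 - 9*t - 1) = 3*t^5 + 7*t^4 + t^3 - 2*t^2 + 9*t + 7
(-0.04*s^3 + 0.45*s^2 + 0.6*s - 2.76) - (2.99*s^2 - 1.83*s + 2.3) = -0.04*s^3 - 2.54*s^2 + 2.43*s - 5.06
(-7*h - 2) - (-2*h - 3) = 1 - 5*h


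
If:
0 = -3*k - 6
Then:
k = -2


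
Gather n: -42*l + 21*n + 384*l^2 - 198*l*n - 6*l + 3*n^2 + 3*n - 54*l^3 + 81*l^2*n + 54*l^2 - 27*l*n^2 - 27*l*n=-54*l^3 + 438*l^2 - 48*l + n^2*(3 - 27*l) + n*(81*l^2 - 225*l + 24)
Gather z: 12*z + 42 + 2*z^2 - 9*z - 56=2*z^2 + 3*z - 14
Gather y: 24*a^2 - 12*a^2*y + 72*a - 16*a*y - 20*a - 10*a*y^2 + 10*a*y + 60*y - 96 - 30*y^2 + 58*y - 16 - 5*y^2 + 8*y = 24*a^2 + 52*a + y^2*(-10*a - 35) + y*(-12*a^2 - 6*a + 126) - 112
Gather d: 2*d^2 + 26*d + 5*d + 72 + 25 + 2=2*d^2 + 31*d + 99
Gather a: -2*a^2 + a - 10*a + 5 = -2*a^2 - 9*a + 5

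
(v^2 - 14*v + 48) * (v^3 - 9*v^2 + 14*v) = v^5 - 23*v^4 + 188*v^3 - 628*v^2 + 672*v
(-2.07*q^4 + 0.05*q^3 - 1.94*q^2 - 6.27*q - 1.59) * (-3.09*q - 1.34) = 6.3963*q^5 + 2.6193*q^4 + 5.9276*q^3 + 21.9739*q^2 + 13.3149*q + 2.1306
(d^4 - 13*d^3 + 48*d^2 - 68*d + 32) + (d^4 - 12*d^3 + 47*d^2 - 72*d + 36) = 2*d^4 - 25*d^3 + 95*d^2 - 140*d + 68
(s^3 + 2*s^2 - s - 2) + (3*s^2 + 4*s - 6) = s^3 + 5*s^2 + 3*s - 8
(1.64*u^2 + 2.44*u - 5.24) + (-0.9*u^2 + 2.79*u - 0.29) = 0.74*u^2 + 5.23*u - 5.53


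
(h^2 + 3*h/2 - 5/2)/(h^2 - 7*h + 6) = (h + 5/2)/(h - 6)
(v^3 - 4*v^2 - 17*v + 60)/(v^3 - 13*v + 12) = (v - 5)/(v - 1)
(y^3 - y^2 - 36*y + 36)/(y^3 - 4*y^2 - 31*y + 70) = (y^3 - y^2 - 36*y + 36)/(y^3 - 4*y^2 - 31*y + 70)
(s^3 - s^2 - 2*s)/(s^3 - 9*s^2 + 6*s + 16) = s/(s - 8)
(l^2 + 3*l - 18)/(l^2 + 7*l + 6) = (l - 3)/(l + 1)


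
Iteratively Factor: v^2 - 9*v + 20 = (v - 5)*(v - 4)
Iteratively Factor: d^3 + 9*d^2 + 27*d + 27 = (d + 3)*(d^2 + 6*d + 9) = (d + 3)^2*(d + 3)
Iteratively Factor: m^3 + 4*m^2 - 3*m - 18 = (m + 3)*(m^2 + m - 6) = (m - 2)*(m + 3)*(m + 3)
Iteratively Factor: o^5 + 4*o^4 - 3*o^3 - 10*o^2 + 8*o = (o + 2)*(o^4 + 2*o^3 - 7*o^2 + 4*o) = (o - 1)*(o + 2)*(o^3 + 3*o^2 - 4*o) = (o - 1)*(o + 2)*(o + 4)*(o^2 - o) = o*(o - 1)*(o + 2)*(o + 4)*(o - 1)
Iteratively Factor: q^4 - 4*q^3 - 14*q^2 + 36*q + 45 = (q - 5)*(q^3 + q^2 - 9*q - 9) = (q - 5)*(q + 1)*(q^2 - 9) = (q - 5)*(q - 3)*(q + 1)*(q + 3)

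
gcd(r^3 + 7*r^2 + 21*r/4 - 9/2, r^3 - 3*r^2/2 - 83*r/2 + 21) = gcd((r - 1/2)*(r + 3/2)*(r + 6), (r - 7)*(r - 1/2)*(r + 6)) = r^2 + 11*r/2 - 3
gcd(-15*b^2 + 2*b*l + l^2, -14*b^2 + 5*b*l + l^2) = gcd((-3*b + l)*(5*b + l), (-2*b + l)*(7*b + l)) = 1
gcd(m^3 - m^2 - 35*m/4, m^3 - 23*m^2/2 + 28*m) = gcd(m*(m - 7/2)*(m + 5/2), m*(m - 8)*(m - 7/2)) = m^2 - 7*m/2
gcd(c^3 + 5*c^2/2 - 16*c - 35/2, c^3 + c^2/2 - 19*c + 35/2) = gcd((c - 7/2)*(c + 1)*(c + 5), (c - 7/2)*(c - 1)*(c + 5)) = c^2 + 3*c/2 - 35/2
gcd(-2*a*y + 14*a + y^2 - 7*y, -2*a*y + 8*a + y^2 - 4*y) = -2*a + y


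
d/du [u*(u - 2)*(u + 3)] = 3*u^2 + 2*u - 6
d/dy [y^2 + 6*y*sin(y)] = 6*y*cos(y) + 2*y + 6*sin(y)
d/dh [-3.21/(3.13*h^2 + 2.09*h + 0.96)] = (20.0946*h + 6.7089)/(3.13*h^2 + 2.09*h + 0.96)^2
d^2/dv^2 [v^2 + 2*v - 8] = 2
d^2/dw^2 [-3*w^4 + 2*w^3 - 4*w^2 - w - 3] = -36*w^2 + 12*w - 8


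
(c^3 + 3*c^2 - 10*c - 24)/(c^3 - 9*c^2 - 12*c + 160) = (c^2 - c - 6)/(c^2 - 13*c + 40)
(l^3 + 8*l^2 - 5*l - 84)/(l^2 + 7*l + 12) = (l^2 + 4*l - 21)/(l + 3)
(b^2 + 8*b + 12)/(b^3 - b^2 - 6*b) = (b + 6)/(b*(b - 3))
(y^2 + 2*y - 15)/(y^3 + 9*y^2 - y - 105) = 1/(y + 7)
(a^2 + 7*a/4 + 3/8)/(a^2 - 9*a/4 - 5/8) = (2*a + 3)/(2*a - 5)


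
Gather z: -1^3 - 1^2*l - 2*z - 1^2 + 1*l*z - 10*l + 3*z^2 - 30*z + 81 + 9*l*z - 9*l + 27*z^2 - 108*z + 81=-20*l + 30*z^2 + z*(10*l - 140) + 160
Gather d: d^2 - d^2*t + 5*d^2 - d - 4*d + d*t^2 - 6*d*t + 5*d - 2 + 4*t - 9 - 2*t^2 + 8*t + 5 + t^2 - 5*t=d^2*(6 - t) + d*(t^2 - 6*t) - t^2 + 7*t - 6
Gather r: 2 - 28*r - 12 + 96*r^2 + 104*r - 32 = 96*r^2 + 76*r - 42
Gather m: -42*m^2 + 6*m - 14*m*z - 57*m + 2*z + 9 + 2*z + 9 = -42*m^2 + m*(-14*z - 51) + 4*z + 18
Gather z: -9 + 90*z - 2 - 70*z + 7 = 20*z - 4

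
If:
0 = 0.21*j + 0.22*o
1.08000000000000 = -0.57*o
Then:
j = 1.98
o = -1.89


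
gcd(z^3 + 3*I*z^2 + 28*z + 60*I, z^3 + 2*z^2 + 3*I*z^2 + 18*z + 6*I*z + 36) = z + 6*I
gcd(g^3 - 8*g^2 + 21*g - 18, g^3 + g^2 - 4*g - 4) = g - 2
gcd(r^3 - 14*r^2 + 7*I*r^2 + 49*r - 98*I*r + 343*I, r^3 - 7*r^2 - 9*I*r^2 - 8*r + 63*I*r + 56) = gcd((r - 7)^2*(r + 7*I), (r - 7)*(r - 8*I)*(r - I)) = r - 7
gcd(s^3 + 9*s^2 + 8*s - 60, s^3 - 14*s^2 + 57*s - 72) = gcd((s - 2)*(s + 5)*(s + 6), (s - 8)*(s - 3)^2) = 1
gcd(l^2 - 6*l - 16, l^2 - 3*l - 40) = l - 8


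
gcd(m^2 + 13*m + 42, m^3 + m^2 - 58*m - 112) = m + 7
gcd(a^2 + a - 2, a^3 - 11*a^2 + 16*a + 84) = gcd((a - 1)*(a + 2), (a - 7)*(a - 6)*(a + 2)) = a + 2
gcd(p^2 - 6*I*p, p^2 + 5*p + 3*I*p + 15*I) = 1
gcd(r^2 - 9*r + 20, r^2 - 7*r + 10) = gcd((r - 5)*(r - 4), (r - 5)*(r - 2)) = r - 5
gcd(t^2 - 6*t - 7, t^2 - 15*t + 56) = t - 7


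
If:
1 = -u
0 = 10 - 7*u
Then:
No Solution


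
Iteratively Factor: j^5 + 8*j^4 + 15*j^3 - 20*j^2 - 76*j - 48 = (j - 2)*(j^4 + 10*j^3 + 35*j^2 + 50*j + 24) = (j - 2)*(j + 4)*(j^3 + 6*j^2 + 11*j + 6) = (j - 2)*(j + 3)*(j + 4)*(j^2 + 3*j + 2) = (j - 2)*(j + 1)*(j + 3)*(j + 4)*(j + 2)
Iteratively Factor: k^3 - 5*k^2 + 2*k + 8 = (k - 2)*(k^2 - 3*k - 4) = (k - 4)*(k - 2)*(k + 1)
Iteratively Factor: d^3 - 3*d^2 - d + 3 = (d - 3)*(d^2 - 1) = (d - 3)*(d + 1)*(d - 1)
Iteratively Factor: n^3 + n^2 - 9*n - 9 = (n + 1)*(n^2 - 9) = (n - 3)*(n + 1)*(n + 3)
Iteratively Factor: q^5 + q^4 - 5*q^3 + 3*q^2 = (q - 1)*(q^4 + 2*q^3 - 3*q^2) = q*(q - 1)*(q^3 + 2*q^2 - 3*q) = q*(q - 1)*(q + 3)*(q^2 - q) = q^2*(q - 1)*(q + 3)*(q - 1)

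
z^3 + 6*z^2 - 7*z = z*(z - 1)*(z + 7)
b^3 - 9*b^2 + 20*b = b*(b - 5)*(b - 4)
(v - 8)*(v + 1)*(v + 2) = v^3 - 5*v^2 - 22*v - 16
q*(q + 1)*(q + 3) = q^3 + 4*q^2 + 3*q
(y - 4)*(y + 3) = y^2 - y - 12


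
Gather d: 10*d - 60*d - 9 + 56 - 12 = 35 - 50*d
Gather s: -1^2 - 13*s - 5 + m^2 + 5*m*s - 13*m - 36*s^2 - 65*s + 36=m^2 - 13*m - 36*s^2 + s*(5*m - 78) + 30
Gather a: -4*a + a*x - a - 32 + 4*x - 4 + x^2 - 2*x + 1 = a*(x - 5) + x^2 + 2*x - 35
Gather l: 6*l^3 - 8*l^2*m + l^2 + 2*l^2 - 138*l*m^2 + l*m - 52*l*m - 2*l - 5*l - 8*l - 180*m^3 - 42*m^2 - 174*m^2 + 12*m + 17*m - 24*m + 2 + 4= 6*l^3 + l^2*(3 - 8*m) + l*(-138*m^2 - 51*m - 15) - 180*m^3 - 216*m^2 + 5*m + 6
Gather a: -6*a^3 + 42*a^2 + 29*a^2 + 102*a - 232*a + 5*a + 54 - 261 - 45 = -6*a^3 + 71*a^2 - 125*a - 252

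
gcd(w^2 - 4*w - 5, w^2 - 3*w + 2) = 1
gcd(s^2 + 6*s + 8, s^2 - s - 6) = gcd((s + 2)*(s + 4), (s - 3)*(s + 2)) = s + 2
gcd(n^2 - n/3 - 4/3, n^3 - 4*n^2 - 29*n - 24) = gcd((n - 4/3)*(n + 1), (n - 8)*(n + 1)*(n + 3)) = n + 1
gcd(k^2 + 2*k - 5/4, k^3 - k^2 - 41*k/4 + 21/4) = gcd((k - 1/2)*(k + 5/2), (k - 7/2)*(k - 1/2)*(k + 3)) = k - 1/2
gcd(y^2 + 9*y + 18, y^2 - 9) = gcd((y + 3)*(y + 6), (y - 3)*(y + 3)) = y + 3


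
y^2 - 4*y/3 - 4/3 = (y - 2)*(y + 2/3)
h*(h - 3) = h^2 - 3*h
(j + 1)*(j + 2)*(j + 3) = j^3 + 6*j^2 + 11*j + 6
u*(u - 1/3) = u^2 - u/3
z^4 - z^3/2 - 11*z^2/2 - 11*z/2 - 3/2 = (z - 3)*(z + 1/2)*(z + 1)^2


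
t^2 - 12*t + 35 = (t - 7)*(t - 5)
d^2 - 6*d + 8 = (d - 4)*(d - 2)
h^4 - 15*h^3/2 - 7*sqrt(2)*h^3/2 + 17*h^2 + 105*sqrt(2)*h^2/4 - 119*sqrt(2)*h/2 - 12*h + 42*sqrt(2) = (h - 4)*(h - 2)*(h - 3/2)*(h - 7*sqrt(2)/2)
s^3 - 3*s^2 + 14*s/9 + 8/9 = (s - 2)*(s - 4/3)*(s + 1/3)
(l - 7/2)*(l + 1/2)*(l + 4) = l^3 + l^2 - 55*l/4 - 7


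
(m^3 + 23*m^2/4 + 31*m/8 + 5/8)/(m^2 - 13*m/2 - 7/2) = (4*m^2 + 21*m + 5)/(4*(m - 7))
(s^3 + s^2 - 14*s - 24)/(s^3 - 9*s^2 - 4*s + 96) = (s + 2)/(s - 8)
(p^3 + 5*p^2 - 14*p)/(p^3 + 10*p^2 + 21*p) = (p - 2)/(p + 3)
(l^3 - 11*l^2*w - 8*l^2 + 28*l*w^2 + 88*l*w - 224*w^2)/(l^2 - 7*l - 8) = (l^2 - 11*l*w + 28*w^2)/(l + 1)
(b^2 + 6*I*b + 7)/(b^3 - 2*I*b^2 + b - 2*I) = (b + 7*I)/(b^2 - I*b + 2)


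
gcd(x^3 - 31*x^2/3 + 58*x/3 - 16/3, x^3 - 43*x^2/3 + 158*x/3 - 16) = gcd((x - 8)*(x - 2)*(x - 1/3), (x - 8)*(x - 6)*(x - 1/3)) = x^2 - 25*x/3 + 8/3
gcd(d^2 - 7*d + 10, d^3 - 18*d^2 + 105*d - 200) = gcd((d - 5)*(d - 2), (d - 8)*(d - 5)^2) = d - 5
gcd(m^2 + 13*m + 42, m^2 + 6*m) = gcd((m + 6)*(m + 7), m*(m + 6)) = m + 6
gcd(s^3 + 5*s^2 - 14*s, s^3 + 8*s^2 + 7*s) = s^2 + 7*s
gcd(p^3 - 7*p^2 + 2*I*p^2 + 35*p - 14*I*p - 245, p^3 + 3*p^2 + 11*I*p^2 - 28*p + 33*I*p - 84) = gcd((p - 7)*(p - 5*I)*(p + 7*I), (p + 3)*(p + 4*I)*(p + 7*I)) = p + 7*I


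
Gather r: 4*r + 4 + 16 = 4*r + 20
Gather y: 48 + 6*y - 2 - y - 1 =5*y + 45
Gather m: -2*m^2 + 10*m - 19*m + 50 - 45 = -2*m^2 - 9*m + 5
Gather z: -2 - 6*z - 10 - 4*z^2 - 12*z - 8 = -4*z^2 - 18*z - 20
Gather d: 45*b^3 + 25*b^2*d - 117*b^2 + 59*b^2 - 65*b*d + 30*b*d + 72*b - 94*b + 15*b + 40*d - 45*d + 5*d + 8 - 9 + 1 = 45*b^3 - 58*b^2 - 7*b + d*(25*b^2 - 35*b)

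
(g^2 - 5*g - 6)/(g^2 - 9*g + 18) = (g + 1)/(g - 3)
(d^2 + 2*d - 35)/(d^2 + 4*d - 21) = (d - 5)/(d - 3)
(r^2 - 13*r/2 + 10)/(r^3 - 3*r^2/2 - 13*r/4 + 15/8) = 4*(r - 4)/(4*r^2 + 4*r - 3)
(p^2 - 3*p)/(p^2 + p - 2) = p*(p - 3)/(p^2 + p - 2)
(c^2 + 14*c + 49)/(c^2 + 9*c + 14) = (c + 7)/(c + 2)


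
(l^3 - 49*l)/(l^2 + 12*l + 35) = l*(l - 7)/(l + 5)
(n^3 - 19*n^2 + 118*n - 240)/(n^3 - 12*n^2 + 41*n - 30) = (n - 8)/(n - 1)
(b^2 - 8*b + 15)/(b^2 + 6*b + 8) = (b^2 - 8*b + 15)/(b^2 + 6*b + 8)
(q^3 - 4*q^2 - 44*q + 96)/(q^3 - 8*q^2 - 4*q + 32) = (q + 6)/(q + 2)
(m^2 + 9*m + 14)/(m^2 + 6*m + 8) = (m + 7)/(m + 4)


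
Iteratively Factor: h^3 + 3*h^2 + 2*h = (h + 2)*(h^2 + h) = (h + 1)*(h + 2)*(h)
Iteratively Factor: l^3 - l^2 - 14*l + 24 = (l + 4)*(l^2 - 5*l + 6) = (l - 3)*(l + 4)*(l - 2)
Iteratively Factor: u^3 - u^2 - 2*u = (u)*(u^2 - u - 2) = u*(u - 2)*(u + 1)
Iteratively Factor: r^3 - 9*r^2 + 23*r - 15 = (r - 3)*(r^2 - 6*r + 5) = (r - 5)*(r - 3)*(r - 1)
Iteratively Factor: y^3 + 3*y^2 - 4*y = (y + 4)*(y^2 - y) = y*(y + 4)*(y - 1)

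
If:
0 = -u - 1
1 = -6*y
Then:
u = -1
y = -1/6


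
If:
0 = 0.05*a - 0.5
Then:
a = 10.00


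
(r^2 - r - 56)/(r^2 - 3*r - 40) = (r + 7)/(r + 5)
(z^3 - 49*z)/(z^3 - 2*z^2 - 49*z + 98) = z/(z - 2)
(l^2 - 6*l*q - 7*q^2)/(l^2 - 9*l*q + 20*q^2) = (l^2 - 6*l*q - 7*q^2)/(l^2 - 9*l*q + 20*q^2)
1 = 1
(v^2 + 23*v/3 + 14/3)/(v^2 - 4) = (3*v^2 + 23*v + 14)/(3*(v^2 - 4))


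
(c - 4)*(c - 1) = c^2 - 5*c + 4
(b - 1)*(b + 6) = b^2 + 5*b - 6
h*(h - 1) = h^2 - h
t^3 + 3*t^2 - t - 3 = (t - 1)*(t + 1)*(t + 3)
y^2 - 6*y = y*(y - 6)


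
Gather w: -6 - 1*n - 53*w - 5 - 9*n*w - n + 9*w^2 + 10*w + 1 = -2*n + 9*w^2 + w*(-9*n - 43) - 10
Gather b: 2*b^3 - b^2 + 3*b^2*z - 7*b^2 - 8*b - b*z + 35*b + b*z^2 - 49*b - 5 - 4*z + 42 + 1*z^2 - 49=2*b^3 + b^2*(3*z - 8) + b*(z^2 - z - 22) + z^2 - 4*z - 12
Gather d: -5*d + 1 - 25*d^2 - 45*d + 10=-25*d^2 - 50*d + 11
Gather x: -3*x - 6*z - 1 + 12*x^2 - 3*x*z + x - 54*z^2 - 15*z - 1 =12*x^2 + x*(-3*z - 2) - 54*z^2 - 21*z - 2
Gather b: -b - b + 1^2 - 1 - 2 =-2*b - 2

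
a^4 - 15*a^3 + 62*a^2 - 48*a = a*(a - 8)*(a - 6)*(a - 1)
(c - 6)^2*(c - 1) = c^3 - 13*c^2 + 48*c - 36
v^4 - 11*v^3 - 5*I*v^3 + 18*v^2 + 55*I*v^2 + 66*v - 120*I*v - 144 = (v - 8)*(v - 3)*(v - 3*I)*(v - 2*I)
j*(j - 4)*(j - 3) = j^3 - 7*j^2 + 12*j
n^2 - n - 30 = (n - 6)*(n + 5)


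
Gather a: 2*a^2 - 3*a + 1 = 2*a^2 - 3*a + 1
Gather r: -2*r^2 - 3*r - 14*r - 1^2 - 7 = -2*r^2 - 17*r - 8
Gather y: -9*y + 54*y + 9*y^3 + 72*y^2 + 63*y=9*y^3 + 72*y^2 + 108*y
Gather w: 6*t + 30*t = 36*t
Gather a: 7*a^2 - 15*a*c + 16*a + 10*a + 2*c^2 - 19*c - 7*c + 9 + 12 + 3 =7*a^2 + a*(26 - 15*c) + 2*c^2 - 26*c + 24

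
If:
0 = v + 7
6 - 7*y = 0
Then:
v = -7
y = 6/7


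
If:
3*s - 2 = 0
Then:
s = 2/3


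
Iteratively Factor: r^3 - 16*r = (r - 4)*(r^2 + 4*r) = (r - 4)*(r + 4)*(r)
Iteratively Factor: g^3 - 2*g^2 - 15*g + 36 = (g - 3)*(g^2 + g - 12) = (g - 3)*(g + 4)*(g - 3)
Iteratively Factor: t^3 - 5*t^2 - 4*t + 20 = (t - 5)*(t^2 - 4) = (t - 5)*(t + 2)*(t - 2)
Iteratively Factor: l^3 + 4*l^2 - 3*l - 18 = (l - 2)*(l^2 + 6*l + 9) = (l - 2)*(l + 3)*(l + 3)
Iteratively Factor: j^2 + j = (j)*(j + 1)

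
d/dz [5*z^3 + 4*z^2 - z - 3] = 15*z^2 + 8*z - 1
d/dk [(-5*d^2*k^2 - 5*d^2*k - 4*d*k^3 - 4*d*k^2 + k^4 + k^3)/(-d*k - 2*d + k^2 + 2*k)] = (k*(-d + 2*k + 2)*(5*d^2*k + 5*d^2 + 4*d*k^2 + 4*d*k - k^3 - k^2) + (d*k + 2*d - k^2 - 2*k)*(10*d^2*k + 5*d^2 + 12*d*k^2 + 8*d*k - 4*k^3 - 3*k^2))/(d*k + 2*d - k^2 - 2*k)^2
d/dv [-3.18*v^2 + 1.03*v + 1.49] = 1.03 - 6.36*v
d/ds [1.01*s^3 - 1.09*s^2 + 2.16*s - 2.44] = 3.03*s^2 - 2.18*s + 2.16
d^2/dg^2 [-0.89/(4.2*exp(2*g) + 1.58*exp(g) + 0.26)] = (-0.89*(8.4*exp(g) + 1.58)*(16.8*exp(g) + 3.16)*exp(g) + (14.952*exp(g) + 1.4062)*(4.2*exp(2*g) + 1.58*exp(g) + 0.26))*exp(g)/(4.2*exp(2*g) + 1.58*exp(g) + 0.26)^3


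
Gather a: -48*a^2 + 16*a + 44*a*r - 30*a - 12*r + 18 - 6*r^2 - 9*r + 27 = -48*a^2 + a*(44*r - 14) - 6*r^2 - 21*r + 45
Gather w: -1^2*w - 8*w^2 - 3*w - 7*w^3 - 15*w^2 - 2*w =-7*w^3 - 23*w^2 - 6*w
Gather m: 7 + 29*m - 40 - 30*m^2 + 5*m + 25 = -30*m^2 + 34*m - 8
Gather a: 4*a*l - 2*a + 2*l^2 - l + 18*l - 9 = a*(4*l - 2) + 2*l^2 + 17*l - 9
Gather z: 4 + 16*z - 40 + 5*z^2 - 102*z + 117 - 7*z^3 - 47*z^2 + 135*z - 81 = -7*z^3 - 42*z^2 + 49*z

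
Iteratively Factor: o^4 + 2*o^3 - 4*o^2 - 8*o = (o + 2)*(o^3 - 4*o) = o*(o + 2)*(o^2 - 4) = o*(o - 2)*(o + 2)*(o + 2)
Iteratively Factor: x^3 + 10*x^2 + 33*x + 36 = (x + 3)*(x^2 + 7*x + 12) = (x + 3)^2*(x + 4)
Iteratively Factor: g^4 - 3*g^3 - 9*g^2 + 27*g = (g)*(g^3 - 3*g^2 - 9*g + 27) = g*(g - 3)*(g^2 - 9) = g*(g - 3)*(g + 3)*(g - 3)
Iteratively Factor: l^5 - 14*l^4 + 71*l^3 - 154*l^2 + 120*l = (l - 5)*(l^4 - 9*l^3 + 26*l^2 - 24*l) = (l - 5)*(l - 4)*(l^3 - 5*l^2 + 6*l) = (l - 5)*(l - 4)*(l - 3)*(l^2 - 2*l) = (l - 5)*(l - 4)*(l - 3)*(l - 2)*(l)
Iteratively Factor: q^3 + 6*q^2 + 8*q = (q + 4)*(q^2 + 2*q) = (q + 2)*(q + 4)*(q)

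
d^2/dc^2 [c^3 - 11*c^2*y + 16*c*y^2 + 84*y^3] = 6*c - 22*y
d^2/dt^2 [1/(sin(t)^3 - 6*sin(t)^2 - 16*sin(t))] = (-9*sin(t)^3 + 66*sin(t)^2 - 100*sin(t) - 384 - 136/sin(t) + 576/sin(t)^2 + 512/sin(t)^3)/((sin(t) - 8)^3*(sin(t) + 2)^3)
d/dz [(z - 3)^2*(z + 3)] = 3*(z - 3)*(z + 1)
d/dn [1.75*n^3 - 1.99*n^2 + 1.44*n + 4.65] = 5.25*n^2 - 3.98*n + 1.44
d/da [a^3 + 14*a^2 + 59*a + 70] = 3*a^2 + 28*a + 59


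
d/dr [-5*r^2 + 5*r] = 5 - 10*r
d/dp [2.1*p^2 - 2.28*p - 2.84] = 4.2*p - 2.28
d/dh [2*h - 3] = 2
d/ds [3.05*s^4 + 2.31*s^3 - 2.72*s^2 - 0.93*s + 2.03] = 12.2*s^3 + 6.93*s^2 - 5.44*s - 0.93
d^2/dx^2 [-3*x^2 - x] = -6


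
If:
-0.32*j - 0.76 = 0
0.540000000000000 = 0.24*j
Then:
No Solution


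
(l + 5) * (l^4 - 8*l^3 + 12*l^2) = l^5 - 3*l^4 - 28*l^3 + 60*l^2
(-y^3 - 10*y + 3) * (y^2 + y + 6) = -y^5 - y^4 - 16*y^3 - 7*y^2 - 57*y + 18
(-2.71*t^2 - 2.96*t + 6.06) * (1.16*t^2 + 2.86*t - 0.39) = -3.1436*t^4 - 11.1842*t^3 - 0.379100000000001*t^2 + 18.486*t - 2.3634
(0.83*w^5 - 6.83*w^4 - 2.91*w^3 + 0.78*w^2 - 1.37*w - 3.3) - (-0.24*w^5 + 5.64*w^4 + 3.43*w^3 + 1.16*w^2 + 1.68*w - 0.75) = 1.07*w^5 - 12.47*w^4 - 6.34*w^3 - 0.38*w^2 - 3.05*w - 2.55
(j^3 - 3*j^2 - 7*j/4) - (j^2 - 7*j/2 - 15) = j^3 - 4*j^2 + 7*j/4 + 15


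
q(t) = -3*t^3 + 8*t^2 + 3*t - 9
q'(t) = -9*t^2 + 16*t + 3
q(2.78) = -3.29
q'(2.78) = -22.08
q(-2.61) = 91.01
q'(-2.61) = -100.07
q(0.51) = -5.79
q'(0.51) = 8.82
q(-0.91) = -2.84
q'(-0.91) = -19.01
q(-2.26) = 59.71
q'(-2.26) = -79.13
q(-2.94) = 127.57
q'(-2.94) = -121.83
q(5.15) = -191.14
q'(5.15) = -153.30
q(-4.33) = 371.55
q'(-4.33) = -235.02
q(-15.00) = 11871.00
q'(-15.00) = -2262.00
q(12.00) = -4005.00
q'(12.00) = -1101.00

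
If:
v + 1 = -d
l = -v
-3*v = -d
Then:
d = -3/4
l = 1/4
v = -1/4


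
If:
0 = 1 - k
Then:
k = 1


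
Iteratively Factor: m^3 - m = (m)*(m^2 - 1) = m*(m + 1)*(m - 1)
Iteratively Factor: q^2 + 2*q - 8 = (q + 4)*(q - 2)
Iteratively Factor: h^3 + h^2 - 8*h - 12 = (h + 2)*(h^2 - h - 6) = (h - 3)*(h + 2)*(h + 2)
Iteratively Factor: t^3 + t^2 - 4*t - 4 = (t + 2)*(t^2 - t - 2) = (t - 2)*(t + 2)*(t + 1)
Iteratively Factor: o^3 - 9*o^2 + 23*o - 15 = (o - 1)*(o^2 - 8*o + 15) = (o - 5)*(o - 1)*(o - 3)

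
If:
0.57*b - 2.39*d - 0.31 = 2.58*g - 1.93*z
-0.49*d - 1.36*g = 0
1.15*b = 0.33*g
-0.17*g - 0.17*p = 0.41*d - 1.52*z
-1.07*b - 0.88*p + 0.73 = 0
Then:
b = 0.01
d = -0.12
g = 0.04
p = 0.81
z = 0.06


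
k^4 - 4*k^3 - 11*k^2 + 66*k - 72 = (k - 3)^2*(k - 2)*(k + 4)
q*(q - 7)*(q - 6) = q^3 - 13*q^2 + 42*q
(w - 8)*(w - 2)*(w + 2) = w^3 - 8*w^2 - 4*w + 32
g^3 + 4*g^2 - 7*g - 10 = (g - 2)*(g + 1)*(g + 5)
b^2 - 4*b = b*(b - 4)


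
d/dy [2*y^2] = 4*y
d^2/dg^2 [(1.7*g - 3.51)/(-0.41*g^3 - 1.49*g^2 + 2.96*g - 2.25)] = (-1.71462*g^5 + 0.849191999999997*g^4 + 22.633564*g^3 + 40.01589*g^2 - 78.115374*g + 15.327882)/(0.068921*g^9 + 0.751407*g^8 + 1.237995*g^7 - 6.40696*g^6 - 0.690570000000001*g^5 + 37.766427*g^4 - 79.247861*g^3 + 81.770175*g^2 - 44.955*g + 11.390625)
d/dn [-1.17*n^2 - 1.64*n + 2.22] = -2.34*n - 1.64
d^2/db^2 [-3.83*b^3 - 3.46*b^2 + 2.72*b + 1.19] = -22.98*b - 6.92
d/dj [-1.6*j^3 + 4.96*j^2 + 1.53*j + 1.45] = -4.8*j^2 + 9.92*j + 1.53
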